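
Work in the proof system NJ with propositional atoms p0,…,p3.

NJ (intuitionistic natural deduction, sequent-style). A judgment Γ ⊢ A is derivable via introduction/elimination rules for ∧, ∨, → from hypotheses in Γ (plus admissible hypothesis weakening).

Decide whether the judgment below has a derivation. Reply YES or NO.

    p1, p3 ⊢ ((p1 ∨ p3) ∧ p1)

Derivation (root first):
[∧I] p1, p3 ⊢ ((p1 ∨ p3) ∧ p1)
  [∨I₂] p3 ⊢ (p1 ∨ p3)
    [Ax] p3 ⊢ p3
  [Ax] p1 ⊢ p1

Result: YES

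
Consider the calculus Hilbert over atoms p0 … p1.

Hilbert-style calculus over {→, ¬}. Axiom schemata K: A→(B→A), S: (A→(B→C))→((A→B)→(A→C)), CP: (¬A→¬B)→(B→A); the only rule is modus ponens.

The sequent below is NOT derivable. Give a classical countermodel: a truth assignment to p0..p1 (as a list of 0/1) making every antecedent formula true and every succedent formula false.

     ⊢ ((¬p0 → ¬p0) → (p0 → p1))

Search for a countermodel by truth-table:
  v=00: Γ:[] Δ:[((¬p0 → ¬p0) → (p0 → p1))=T] refutes=False
  v=01: Γ:[] Δ:[((¬p0 → ¬p0) → (p0 → p1))=T] refutes=False
  v=10: Γ:[] Δ:[((¬p0 → ¬p0) → (p0 → p1))=F] refutes=True  ← countermodel

Result: [1, 0]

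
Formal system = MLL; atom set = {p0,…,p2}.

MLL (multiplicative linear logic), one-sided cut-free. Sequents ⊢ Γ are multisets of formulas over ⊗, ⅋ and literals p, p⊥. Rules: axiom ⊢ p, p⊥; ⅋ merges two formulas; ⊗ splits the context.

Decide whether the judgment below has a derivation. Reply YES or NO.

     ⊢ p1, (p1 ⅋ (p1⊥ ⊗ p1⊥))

Derivation trace:
[⅋]  ⊢ p1, (p1 ⅋ (p1⊥ ⊗ p1⊥))
  [⊗]  ⊢ p1, p1, (p1⊥ ⊗ p1⊥)
    [Ax]  ⊢ p1, p1⊥
    [Ax]  ⊢ p1, p1⊥

Result: YES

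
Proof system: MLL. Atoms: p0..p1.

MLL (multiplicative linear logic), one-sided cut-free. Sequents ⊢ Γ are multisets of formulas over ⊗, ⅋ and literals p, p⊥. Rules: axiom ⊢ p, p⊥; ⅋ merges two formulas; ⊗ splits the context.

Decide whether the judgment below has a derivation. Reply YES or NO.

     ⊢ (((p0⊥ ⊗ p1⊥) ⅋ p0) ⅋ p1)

Derivation trace:
[⅋]  ⊢ (((p0⊥ ⊗ p1⊥) ⅋ p0) ⅋ p1)
  [⅋]  ⊢ p1, ((p0⊥ ⊗ p1⊥) ⅋ p0)
    [⊗]  ⊢ p0, p1, (p0⊥ ⊗ p1⊥)
      [Ax]  ⊢ p0, p0⊥
      [Ax]  ⊢ p1, p1⊥

Result: YES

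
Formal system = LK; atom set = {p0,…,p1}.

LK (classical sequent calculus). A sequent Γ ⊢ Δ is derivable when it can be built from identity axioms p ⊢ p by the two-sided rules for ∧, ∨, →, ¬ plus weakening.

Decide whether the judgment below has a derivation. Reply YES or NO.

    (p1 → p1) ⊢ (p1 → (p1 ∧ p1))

Derivation trace:
[→R] (p1 → p1) ⊢ (p1 → (p1 ∧ p1))
  [∧R] p1, (p1 → p1) ⊢ (p1 ∧ p1)
    [Ax] p1 ⊢ p1
    [→L] p1, (p1 → p1), (p1 → p1) ⊢ p1
      [→L] p1, (p1 → p1) ⊢ p1
        [Ax] p1 ⊢ p1
        [Ax] p1 ⊢ p1
      [Ax] p1 ⊢ p1

Result: YES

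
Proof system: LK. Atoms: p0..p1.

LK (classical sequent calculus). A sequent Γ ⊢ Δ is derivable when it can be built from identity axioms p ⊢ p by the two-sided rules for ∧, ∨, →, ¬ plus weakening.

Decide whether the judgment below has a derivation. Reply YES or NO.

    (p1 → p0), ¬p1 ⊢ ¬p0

Search for a countermodel by truth-table:
  v=00: Γ:[(p1 → p0)=T, ¬p1=T] Δ:[¬p0=T] refutes=False
  v=01: Γ:[(p1 → p0)=F, ¬p1=F] Δ:[¬p0=T] refutes=False
  v=10: Γ:[(p1 → p0)=T, ¬p1=T] Δ:[¬p0=F] refutes=True  ← countermodel

Result: NO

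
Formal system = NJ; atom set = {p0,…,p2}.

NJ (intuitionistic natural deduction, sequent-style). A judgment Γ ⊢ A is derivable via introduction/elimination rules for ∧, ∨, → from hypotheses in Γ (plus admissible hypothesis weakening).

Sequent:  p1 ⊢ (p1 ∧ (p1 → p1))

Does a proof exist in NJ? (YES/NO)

Derivation (root first):
[∧I] p1 ⊢ (p1 ∧ (p1 → p1))
  [Ax] p1 ⊢ p1
  [→I]  ⊢ (p1 → p1)
    [Ax] p1 ⊢ p1

Result: YES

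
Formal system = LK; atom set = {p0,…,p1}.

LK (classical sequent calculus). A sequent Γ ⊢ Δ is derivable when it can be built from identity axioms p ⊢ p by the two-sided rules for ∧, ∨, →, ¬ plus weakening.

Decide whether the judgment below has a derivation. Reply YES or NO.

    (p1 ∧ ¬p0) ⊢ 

Truth-table refutation:
  v=00: Γ:[(p1 ∧ ¬p0)=F] Δ:[] refutes=False
  v=01: Γ:[(p1 ∧ ¬p0)=T] Δ:[] refutes=True  ← countermodel

Result: NO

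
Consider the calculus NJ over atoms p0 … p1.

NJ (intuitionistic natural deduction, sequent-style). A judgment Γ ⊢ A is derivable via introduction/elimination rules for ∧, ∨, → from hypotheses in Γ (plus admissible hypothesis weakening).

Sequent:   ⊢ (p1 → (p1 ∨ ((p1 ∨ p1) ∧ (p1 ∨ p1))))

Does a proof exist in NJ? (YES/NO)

Proof tree:
[→I]  ⊢ (p1 → (p1 ∨ ((p1 ∨ p1) ∧ (p1 ∨ p1))))
  [∨I₂] p1 ⊢ (p1 ∨ ((p1 ∨ p1) ∧ (p1 ∨ p1)))
    [∧I] p1 ⊢ ((p1 ∨ p1) ∧ (p1 ∨ p1))
      [∨I₂] p1 ⊢ (p1 ∨ p1)
        [Ax] p1 ⊢ p1
      [∨I₂] p1 ⊢ (p1 ∨ p1)
        [Ax] p1 ⊢ p1

Result: YES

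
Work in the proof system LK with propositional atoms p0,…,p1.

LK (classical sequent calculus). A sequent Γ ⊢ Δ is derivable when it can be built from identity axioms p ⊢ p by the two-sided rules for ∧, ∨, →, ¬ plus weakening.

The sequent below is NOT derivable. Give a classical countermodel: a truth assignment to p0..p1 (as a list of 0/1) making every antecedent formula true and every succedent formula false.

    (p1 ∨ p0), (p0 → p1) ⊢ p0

Enumerate valuations to refute Γ ⊢ Δ:
  v=00: Γ:[(p1 ∨ p0)=F, (p0 → p1)=T] Δ:[p0=F] refutes=False
  v=01: Γ:[(p1 ∨ p0)=T, (p0 → p1)=T] Δ:[p0=F] refutes=True  ← countermodel

Result: [0, 1]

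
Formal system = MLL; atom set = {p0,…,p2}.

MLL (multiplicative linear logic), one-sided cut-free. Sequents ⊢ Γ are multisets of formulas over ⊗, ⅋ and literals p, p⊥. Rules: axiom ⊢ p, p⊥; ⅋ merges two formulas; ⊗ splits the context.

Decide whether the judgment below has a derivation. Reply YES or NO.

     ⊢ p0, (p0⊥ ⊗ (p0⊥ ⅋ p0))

Derivation (root first):
[⊗]  ⊢ p0, (p0⊥ ⊗ (p0⊥ ⅋ p0))
  [Ax]  ⊢ p0, p0⊥
  [⅋]  ⊢ (p0⊥ ⅋ p0)
    [Ax]  ⊢ p0, p0⊥

Result: YES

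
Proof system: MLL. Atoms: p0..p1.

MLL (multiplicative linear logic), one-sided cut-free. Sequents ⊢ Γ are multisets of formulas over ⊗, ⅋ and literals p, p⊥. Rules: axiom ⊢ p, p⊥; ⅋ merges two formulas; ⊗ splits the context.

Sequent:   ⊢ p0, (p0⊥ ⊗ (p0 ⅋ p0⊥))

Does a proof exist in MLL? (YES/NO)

Proof tree:
[⊗]  ⊢ p0, (p0⊥ ⊗ (p0 ⅋ p0⊥))
  [Ax]  ⊢ p0, p0⊥
  [⅋]  ⊢ (p0 ⅋ p0⊥)
    [Ax]  ⊢ p0, p0⊥

Result: YES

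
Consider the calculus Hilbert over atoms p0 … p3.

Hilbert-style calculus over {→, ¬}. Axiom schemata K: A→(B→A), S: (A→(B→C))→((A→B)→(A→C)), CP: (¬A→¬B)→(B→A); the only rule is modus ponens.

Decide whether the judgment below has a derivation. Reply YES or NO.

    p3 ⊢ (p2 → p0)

Enumerate valuations to refute Γ ⊢ Δ:
  v=0000: Γ:[p3=F] Δ:[(p2 → p0)=T] refutes=False
  v=0001: Γ:[p3=T] Δ:[(p2 → p0)=T] refutes=False
  v=0010: Γ:[p3=F] Δ:[(p2 → p0)=F] refutes=False
  v=0011: Γ:[p3=T] Δ:[(p2 → p0)=F] refutes=True  ← countermodel

Result: NO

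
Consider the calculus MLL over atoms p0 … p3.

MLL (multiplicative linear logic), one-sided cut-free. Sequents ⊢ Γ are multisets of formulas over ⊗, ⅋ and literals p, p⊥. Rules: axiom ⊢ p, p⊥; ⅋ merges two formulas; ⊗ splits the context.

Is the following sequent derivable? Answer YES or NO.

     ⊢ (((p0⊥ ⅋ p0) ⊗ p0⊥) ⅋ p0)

Proof tree:
[⅋]  ⊢ (((p0⊥ ⅋ p0) ⊗ p0⊥) ⅋ p0)
  [⊗]  ⊢ p0, ((p0⊥ ⅋ p0) ⊗ p0⊥)
    [⅋]  ⊢ (p0⊥ ⅋ p0)
      [Ax]  ⊢ p0, p0⊥
    [Ax]  ⊢ p0, p0⊥

Result: YES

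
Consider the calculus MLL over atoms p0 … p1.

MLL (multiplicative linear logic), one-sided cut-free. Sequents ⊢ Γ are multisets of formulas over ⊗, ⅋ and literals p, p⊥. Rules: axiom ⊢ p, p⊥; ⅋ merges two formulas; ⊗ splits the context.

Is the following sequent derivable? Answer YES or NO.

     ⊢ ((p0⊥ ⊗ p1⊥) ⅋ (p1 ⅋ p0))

Derivation trace:
[⅋]  ⊢ ((p0⊥ ⊗ p1⊥) ⅋ (p1 ⅋ p0))
  [⅋]  ⊢ (p0⊥ ⊗ p1⊥), (p1 ⅋ p0)
    [⊗]  ⊢ p0, p1, (p0⊥ ⊗ p1⊥)
      [Ax]  ⊢ p0, p0⊥
      [Ax]  ⊢ p1, p1⊥

Result: YES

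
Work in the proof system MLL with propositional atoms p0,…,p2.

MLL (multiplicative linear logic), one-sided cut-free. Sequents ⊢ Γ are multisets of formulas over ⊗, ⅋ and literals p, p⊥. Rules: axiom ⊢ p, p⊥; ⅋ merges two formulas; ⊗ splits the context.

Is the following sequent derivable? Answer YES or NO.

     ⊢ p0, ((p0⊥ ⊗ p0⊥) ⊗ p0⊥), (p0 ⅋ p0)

Derivation (root first):
[⅋]  ⊢ p0, ((p0⊥ ⊗ p0⊥) ⊗ p0⊥), (p0 ⅋ p0)
  [⊗]  ⊢ p0, p0, p0, ((p0⊥ ⊗ p0⊥) ⊗ p0⊥)
    [⊗]  ⊢ p0, p0, (p0⊥ ⊗ p0⊥)
      [Ax]  ⊢ p0, p0⊥
      [Ax]  ⊢ p0, p0⊥
    [Ax]  ⊢ p0, p0⊥

Result: YES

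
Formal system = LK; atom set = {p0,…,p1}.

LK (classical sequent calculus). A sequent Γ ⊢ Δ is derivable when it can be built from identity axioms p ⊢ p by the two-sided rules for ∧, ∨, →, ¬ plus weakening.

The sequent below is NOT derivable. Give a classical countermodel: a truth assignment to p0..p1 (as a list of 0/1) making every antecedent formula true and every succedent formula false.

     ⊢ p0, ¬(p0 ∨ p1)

Search for a countermodel by truth-table:
  v=00: Γ:[] Δ:[p0=F, ¬(p0 ∨ p1)=T] refutes=False
  v=01: Γ:[] Δ:[p0=F, ¬(p0 ∨ p1)=F] refutes=True  ← countermodel

Result: [0, 1]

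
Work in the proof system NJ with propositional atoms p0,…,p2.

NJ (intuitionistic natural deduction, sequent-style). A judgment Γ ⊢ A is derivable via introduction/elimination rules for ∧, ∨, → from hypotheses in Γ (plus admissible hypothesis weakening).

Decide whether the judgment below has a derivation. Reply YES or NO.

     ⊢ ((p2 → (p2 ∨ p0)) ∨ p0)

Proof tree:
[∨I₁]  ⊢ ((p2 → (p2 ∨ p0)) ∨ p0)
  [→I]  ⊢ (p2 → (p2 ∨ p0))
    [∨I₁] p2 ⊢ (p2 ∨ p0)
      [Ax] p2 ⊢ p2

Result: YES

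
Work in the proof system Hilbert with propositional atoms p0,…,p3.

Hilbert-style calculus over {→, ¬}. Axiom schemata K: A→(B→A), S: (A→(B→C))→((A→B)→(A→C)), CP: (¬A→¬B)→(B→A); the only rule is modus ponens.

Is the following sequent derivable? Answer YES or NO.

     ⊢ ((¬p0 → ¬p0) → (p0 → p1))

Search for a countermodel by truth-table:
  v=0000: Γ:[] Δ:[((¬p0 → ¬p0) → (p0 → p1))=T] refutes=False
  v=0001: Γ:[] Δ:[((¬p0 → ¬p0) → (p0 → p1))=T] refutes=False
  v=0010: Γ:[] Δ:[((¬p0 → ¬p0) → (p0 → p1))=T] refutes=False
  v=0011: Γ:[] Δ:[((¬p0 → ¬p0) → (p0 → p1))=T] refutes=False
  v=0100: Γ:[] Δ:[((¬p0 → ¬p0) → (p0 → p1))=T] refutes=False
  v=0101: Γ:[] Δ:[((¬p0 → ¬p0) → (p0 → p1))=T] refutes=False
  v=0110: Γ:[] Δ:[((¬p0 → ¬p0) → (p0 → p1))=T] refutes=False
  v=0111: Γ:[] Δ:[((¬p0 → ¬p0) → (p0 → p1))=T] refutes=False
  v=1000: Γ:[] Δ:[((¬p0 → ¬p0) → (p0 → p1))=F] refutes=True  ← countermodel

Result: NO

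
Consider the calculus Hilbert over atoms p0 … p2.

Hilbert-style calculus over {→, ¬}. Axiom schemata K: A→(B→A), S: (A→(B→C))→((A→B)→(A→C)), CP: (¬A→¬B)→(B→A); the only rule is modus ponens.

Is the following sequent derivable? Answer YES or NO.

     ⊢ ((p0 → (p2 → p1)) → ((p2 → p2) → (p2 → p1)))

Search for a countermodel by truth-table:
  v=000: Γ:[] Δ:[((p0 → (p2 → p1)) → ((p2 → p2) → (p2 → p1)))=T] refutes=False
  v=001: Γ:[] Δ:[((p0 → (p2 → p1)) → ((p2 → p2) → (p2 → p1)))=F] refutes=True  ← countermodel

Result: NO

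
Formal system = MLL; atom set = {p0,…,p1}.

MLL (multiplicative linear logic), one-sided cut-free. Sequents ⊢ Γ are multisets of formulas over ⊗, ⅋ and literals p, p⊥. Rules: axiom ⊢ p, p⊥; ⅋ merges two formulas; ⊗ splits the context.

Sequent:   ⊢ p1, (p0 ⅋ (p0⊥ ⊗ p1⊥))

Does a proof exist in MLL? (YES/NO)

Proof tree:
[⅋]  ⊢ p1, (p0 ⅋ (p0⊥ ⊗ p1⊥))
  [⊗]  ⊢ p0, p1, (p0⊥ ⊗ p1⊥)
    [Ax]  ⊢ p0, p0⊥
    [Ax]  ⊢ p1, p1⊥

Result: YES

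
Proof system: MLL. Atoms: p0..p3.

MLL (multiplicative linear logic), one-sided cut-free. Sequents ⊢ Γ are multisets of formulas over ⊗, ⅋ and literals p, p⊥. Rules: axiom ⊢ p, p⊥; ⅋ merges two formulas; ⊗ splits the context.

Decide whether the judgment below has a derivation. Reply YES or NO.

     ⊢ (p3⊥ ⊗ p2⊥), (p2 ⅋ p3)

Derivation (root first):
[⅋]  ⊢ (p3⊥ ⊗ p2⊥), (p2 ⅋ p3)
  [⊗]  ⊢ p3, p2, (p3⊥ ⊗ p2⊥)
    [Ax]  ⊢ p3, p3⊥
    [Ax]  ⊢ p2, p2⊥

Result: YES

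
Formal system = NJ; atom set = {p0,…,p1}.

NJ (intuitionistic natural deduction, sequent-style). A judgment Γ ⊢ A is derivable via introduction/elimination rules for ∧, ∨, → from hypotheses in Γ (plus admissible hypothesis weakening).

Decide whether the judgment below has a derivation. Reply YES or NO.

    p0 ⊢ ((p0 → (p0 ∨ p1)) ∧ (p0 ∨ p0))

Derivation trace:
[∧I] p0 ⊢ ((p0 → (p0 ∨ p1)) ∧ (p0 ∨ p0))
  [→I]  ⊢ (p0 → (p0 ∨ p1))
    [∨I₁] p0 ⊢ (p0 ∨ p1)
      [Ax] p0 ⊢ p0
  [∨I₂] p0 ⊢ (p0 ∨ p0)
    [Ax] p0 ⊢ p0

Result: YES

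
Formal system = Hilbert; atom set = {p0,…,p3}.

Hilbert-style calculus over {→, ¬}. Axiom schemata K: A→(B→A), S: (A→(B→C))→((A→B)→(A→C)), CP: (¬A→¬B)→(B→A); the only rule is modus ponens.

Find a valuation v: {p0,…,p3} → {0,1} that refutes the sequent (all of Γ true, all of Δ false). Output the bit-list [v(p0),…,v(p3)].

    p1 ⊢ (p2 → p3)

Search for a countermodel by truth-table:
  v=0000: Γ:[p1=F] Δ:[(p2 → p3)=T] refutes=False
  v=0001: Γ:[p1=F] Δ:[(p2 → p3)=T] refutes=False
  v=0010: Γ:[p1=F] Δ:[(p2 → p3)=F] refutes=False
  v=0011: Γ:[p1=F] Δ:[(p2 → p3)=T] refutes=False
  v=0100: Γ:[p1=T] Δ:[(p2 → p3)=T] refutes=False
  v=0101: Γ:[p1=T] Δ:[(p2 → p3)=T] refutes=False
  v=0110: Γ:[p1=T] Δ:[(p2 → p3)=F] refutes=True  ← countermodel

Result: [0, 1, 1, 0]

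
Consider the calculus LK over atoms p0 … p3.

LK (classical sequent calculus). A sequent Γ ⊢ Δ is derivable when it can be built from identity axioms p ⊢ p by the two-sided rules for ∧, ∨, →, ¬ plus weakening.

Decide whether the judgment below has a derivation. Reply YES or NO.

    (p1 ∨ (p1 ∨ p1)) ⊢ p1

Derivation trace:
[∨L] (p1 ∨ (p1 ∨ p1)) ⊢ p1
  [Ax] p1 ⊢ p1
  [∨L] (p1 ∨ p1) ⊢ p1
    [Ax] p1 ⊢ p1
    [WR] p1 ⊢ p1, p1
      [Ax] p1 ⊢ p1

Result: YES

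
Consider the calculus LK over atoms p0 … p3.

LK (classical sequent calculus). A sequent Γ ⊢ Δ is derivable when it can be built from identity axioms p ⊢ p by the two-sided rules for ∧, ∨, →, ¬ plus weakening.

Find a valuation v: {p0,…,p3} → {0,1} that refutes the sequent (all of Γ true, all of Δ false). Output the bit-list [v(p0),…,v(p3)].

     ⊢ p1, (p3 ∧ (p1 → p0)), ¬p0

Enumerate valuations to refute Γ ⊢ Δ:
  v=0000: Γ:[] Δ:[p1=F, (p3 ∧ (p1 → p0))=F, ¬p0=T] refutes=False
  v=0001: Γ:[] Δ:[p1=F, (p3 ∧ (p1 → p0))=T, ¬p0=T] refutes=False
  v=0010: Γ:[] Δ:[p1=F, (p3 ∧ (p1 → p0))=F, ¬p0=T] refutes=False
  v=0011: Γ:[] Δ:[p1=F, (p3 ∧ (p1 → p0))=T, ¬p0=T] refutes=False
  v=0100: Γ:[] Δ:[p1=T, (p3 ∧ (p1 → p0))=F, ¬p0=T] refutes=False
  v=0101: Γ:[] Δ:[p1=T, (p3 ∧ (p1 → p0))=F, ¬p0=T] refutes=False
  v=0110: Γ:[] Δ:[p1=T, (p3 ∧ (p1 → p0))=F, ¬p0=T] refutes=False
  v=0111: Γ:[] Δ:[p1=T, (p3 ∧ (p1 → p0))=F, ¬p0=T] refutes=False
  v=1000: Γ:[] Δ:[p1=F, (p3 ∧ (p1 → p0))=F, ¬p0=F] refutes=True  ← countermodel

Result: [1, 0, 0, 0]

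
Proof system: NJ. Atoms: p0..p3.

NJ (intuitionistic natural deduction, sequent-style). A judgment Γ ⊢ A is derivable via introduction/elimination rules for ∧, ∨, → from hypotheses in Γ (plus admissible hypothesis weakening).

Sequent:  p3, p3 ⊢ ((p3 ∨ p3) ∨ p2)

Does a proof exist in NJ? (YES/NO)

Proof tree:
[∨I₁] p3, p3 ⊢ ((p3 ∨ p3) ∨ p2)
  [Wk] p3, p3 ⊢ (p3 ∨ p3)
    [∨I₂] p3 ⊢ (p3 ∨ p3)
      [Ax] p3 ⊢ p3

Result: YES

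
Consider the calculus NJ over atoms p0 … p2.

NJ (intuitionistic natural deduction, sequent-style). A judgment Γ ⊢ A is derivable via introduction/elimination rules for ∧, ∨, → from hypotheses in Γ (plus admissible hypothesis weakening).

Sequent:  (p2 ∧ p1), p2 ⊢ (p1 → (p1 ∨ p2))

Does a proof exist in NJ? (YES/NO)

Proof tree:
[Wk] (p2 ∧ p1), p2 ⊢ (p1 → (p1 ∨ p2))
  [Wk] (p2 ∧ p1) ⊢ (p1 → (p1 ∨ p2))
    [→I]  ⊢ (p1 → (p1 ∨ p2))
      [∨I₁] p1 ⊢ (p1 ∨ p2)
        [Ax] p1 ⊢ p1

Result: YES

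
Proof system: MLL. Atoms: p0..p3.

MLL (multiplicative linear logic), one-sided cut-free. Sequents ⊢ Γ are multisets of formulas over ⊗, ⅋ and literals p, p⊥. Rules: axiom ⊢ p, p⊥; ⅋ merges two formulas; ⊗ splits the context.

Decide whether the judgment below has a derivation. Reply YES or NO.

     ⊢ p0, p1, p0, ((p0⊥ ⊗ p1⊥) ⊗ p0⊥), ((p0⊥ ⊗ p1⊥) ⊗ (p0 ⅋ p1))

Proof tree:
[⊗]  ⊢ p0, p1, p0, ((p0⊥ ⊗ p1⊥) ⊗ p0⊥), ((p0⊥ ⊗ p1⊥) ⊗ (p0 ⅋ p1))
  [⊗]  ⊢ p0, p1, (p0⊥ ⊗ p1⊥)
    [Ax]  ⊢ p0, p0⊥
    [Ax]  ⊢ p1, p1⊥
  [⅋]  ⊢ p0, ((p0⊥ ⊗ p1⊥) ⊗ p0⊥), (p0 ⅋ p1)
    [⊗]  ⊢ p0, p1, p0, ((p0⊥ ⊗ p1⊥) ⊗ p0⊥)
      [⊗]  ⊢ p0, p1, (p0⊥ ⊗ p1⊥)
        [Ax]  ⊢ p0, p0⊥
        [Ax]  ⊢ p1, p1⊥
      [Ax]  ⊢ p0, p0⊥

Result: YES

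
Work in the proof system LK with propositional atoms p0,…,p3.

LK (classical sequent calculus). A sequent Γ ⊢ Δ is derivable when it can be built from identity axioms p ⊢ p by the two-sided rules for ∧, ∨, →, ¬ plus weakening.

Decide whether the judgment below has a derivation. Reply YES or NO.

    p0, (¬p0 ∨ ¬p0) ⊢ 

Derivation trace:
[∨L] p0, (¬p0 ∨ ¬p0) ⊢ 
  [¬L] p0, ¬p0 ⊢ 
    [Ax] p0 ⊢ p0
  [¬L] p0, ¬p0 ⊢ 
    [Ax] p0 ⊢ p0

Result: YES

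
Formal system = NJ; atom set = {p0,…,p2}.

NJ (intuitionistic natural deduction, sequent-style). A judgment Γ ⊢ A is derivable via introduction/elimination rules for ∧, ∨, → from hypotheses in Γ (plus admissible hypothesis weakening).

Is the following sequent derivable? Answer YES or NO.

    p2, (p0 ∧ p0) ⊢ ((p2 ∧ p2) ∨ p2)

Proof tree:
[∨I₁] p2, (p0 ∧ p0) ⊢ ((p2 ∧ p2) ∨ p2)
  [∧I] p2, (p0 ∧ p0) ⊢ (p2 ∧ p2)
    [Ax] p2 ⊢ p2
    [Wk] p2, (p0 ∧ p0) ⊢ p2
      [Ax] p2 ⊢ p2

Result: YES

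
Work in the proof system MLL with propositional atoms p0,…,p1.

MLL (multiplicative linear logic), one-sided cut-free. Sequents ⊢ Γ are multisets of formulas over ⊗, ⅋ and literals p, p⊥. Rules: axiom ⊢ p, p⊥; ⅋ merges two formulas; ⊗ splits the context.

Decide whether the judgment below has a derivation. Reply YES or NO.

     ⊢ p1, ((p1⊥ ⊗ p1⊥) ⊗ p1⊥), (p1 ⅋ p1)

Derivation (root first):
[⅋]  ⊢ p1, ((p1⊥ ⊗ p1⊥) ⊗ p1⊥), (p1 ⅋ p1)
  [⊗]  ⊢ p1, p1, p1, ((p1⊥ ⊗ p1⊥) ⊗ p1⊥)
    [⊗]  ⊢ p1, p1, (p1⊥ ⊗ p1⊥)
      [Ax]  ⊢ p1, p1⊥
      [Ax]  ⊢ p1, p1⊥
    [Ax]  ⊢ p1, p1⊥

Result: YES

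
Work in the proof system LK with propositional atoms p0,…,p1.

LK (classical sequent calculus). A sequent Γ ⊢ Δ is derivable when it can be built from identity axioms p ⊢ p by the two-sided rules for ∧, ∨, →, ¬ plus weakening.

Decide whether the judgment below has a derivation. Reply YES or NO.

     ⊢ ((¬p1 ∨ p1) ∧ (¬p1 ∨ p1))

Derivation trace:
[∧R]  ⊢ ((¬p1 ∨ p1) ∧ (¬p1 ∨ p1))
  [∨R]  ⊢ (¬p1 ∨ p1)
    [¬R]  ⊢ p1, ¬p1
      [Ax] p1 ⊢ p1
  [∨R]  ⊢ (¬p1 ∨ p1)
    [¬R]  ⊢ p1, ¬p1
      [Ax] p1 ⊢ p1

Result: YES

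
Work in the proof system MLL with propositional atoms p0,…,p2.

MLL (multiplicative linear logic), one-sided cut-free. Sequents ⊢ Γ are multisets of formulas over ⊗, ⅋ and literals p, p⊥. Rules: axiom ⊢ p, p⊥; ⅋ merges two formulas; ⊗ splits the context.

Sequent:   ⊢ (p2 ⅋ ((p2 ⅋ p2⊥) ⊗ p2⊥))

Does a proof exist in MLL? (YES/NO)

Proof tree:
[⅋]  ⊢ (p2 ⅋ ((p2 ⅋ p2⊥) ⊗ p2⊥))
  [⊗]  ⊢ p2, ((p2 ⅋ p2⊥) ⊗ p2⊥)
    [⅋]  ⊢ (p2 ⅋ p2⊥)
      [Ax]  ⊢ p2, p2⊥
    [Ax]  ⊢ p2, p2⊥

Result: YES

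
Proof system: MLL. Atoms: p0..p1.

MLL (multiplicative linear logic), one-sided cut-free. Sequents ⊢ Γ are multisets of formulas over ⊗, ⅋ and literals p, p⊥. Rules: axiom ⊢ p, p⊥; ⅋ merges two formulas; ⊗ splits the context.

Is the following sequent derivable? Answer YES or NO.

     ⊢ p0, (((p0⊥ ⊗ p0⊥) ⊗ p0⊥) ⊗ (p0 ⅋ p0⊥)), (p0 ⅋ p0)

Proof tree:
[⅋]  ⊢ p0, (((p0⊥ ⊗ p0⊥) ⊗ p0⊥) ⊗ (p0 ⅋ p0⊥)), (p0 ⅋ p0)
  [⊗]  ⊢ p0, p0, p0, (((p0⊥ ⊗ p0⊥) ⊗ p0⊥) ⊗ (p0 ⅋ p0⊥))
    [⊗]  ⊢ p0, p0, p0, ((p0⊥ ⊗ p0⊥) ⊗ p0⊥)
      [⊗]  ⊢ p0, p0, (p0⊥ ⊗ p0⊥)
        [Ax]  ⊢ p0, p0⊥
        [Ax]  ⊢ p0, p0⊥
      [Ax]  ⊢ p0, p0⊥
    [⅋]  ⊢ (p0 ⅋ p0⊥)
      [Ax]  ⊢ p0, p0⊥

Result: YES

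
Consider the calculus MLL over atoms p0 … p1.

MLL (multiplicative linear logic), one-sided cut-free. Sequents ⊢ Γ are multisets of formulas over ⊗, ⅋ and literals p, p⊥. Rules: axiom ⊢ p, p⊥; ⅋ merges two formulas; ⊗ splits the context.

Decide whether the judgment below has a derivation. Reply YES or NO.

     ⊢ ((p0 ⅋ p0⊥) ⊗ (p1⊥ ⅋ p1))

Proof tree:
[⊗]  ⊢ ((p0 ⅋ p0⊥) ⊗ (p1⊥ ⅋ p1))
  [⅋]  ⊢ (p0 ⅋ p0⊥)
    [Ax]  ⊢ p0, p0⊥
  [⅋]  ⊢ (p1⊥ ⅋ p1)
    [Ax]  ⊢ p1, p1⊥

Result: YES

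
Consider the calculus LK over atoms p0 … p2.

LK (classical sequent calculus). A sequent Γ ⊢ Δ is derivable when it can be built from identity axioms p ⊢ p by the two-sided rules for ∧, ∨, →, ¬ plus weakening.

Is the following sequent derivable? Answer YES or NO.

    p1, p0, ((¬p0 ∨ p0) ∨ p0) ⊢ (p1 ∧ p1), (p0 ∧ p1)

Proof tree:
[∨L] p1, p0, ((¬p0 ∨ p0) ∨ p0) ⊢ (p1 ∧ p1), (p0 ∧ p1)
  [∨L] p1, p0, (¬p0 ∨ p0) ⊢ (p1 ∧ p1)
    [¬L] p0, ¬p0 ⊢ 
      [Ax] p0 ⊢ p0
    [WL] p1, p0 ⊢ (p1 ∧ p1)
      [∧R] p1 ⊢ (p1 ∧ p1)
        [Ax] p1 ⊢ p1
        [Ax] p1 ⊢ p1
  [∧R] p1, p0 ⊢ (p0 ∧ p1)
    [Ax] p0 ⊢ p0
    [Ax] p1 ⊢ p1

Result: YES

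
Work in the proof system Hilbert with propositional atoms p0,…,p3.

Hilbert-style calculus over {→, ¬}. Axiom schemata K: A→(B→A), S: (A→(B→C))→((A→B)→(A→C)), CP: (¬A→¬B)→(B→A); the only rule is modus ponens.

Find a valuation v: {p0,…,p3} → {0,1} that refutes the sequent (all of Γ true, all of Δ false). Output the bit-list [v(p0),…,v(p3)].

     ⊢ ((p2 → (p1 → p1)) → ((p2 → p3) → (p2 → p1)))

Truth-table refutation:
  v=0000: Γ:[] Δ:[((p2 → (p1 → p1)) → ((p2 → p3) → (p2 → p1)))=T] refutes=False
  v=0001: Γ:[] Δ:[((p2 → (p1 → p1)) → ((p2 → p3) → (p2 → p1)))=T] refutes=False
  v=0010: Γ:[] Δ:[((p2 → (p1 → p1)) → ((p2 → p3) → (p2 → p1)))=T] refutes=False
  v=0011: Γ:[] Δ:[((p2 → (p1 → p1)) → ((p2 → p3) → (p2 → p1)))=F] refutes=True  ← countermodel

Result: [0, 0, 1, 1]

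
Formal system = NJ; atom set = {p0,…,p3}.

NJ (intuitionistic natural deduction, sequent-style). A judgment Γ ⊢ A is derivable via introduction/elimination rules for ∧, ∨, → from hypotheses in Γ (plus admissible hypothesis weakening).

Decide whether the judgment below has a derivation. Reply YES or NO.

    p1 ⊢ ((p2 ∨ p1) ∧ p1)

Derivation (root first):
[∧I] p1 ⊢ ((p2 ∨ p1) ∧ p1)
  [∨I₂] p1, p1 ⊢ (p2 ∨ p1)
    [Wk] p1, p1 ⊢ p1
      [Ax] p1 ⊢ p1
  [Ax] p1 ⊢ p1

Result: YES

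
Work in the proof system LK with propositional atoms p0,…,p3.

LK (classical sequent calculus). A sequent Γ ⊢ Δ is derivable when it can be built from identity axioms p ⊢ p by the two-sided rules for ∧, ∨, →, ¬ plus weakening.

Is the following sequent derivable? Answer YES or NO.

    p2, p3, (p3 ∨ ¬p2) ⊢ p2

Derivation (root first):
[∨L] p2, p3, (p3 ∨ ¬p2) ⊢ p2
  [WL] p2, p3 ⊢ p2, p2
    [WR] p2 ⊢ p2, p2
      [Ax] p2 ⊢ p2
  [¬L] p2, p3, ¬p2 ⊢ p2
    [WL] p2, p3 ⊢ p2, p2
      [WR] p2 ⊢ p2, p2
        [Ax] p2 ⊢ p2

Result: YES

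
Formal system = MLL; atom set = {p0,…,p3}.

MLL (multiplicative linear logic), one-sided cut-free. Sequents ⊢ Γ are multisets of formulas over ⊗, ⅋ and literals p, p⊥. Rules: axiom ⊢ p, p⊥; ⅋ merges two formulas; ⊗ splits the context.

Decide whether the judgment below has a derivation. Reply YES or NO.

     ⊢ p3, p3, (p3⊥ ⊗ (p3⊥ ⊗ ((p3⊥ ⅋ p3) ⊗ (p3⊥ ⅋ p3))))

Proof tree:
[⊗]  ⊢ p3, p3, (p3⊥ ⊗ (p3⊥ ⊗ ((p3⊥ ⅋ p3) ⊗ (p3⊥ ⅋ p3))))
  [Ax]  ⊢ p3, p3⊥
  [⊗]  ⊢ p3, (p3⊥ ⊗ ((p3⊥ ⅋ p3) ⊗ (p3⊥ ⅋ p3)))
    [Ax]  ⊢ p3, p3⊥
    [⊗]  ⊢ ((p3⊥ ⅋ p3) ⊗ (p3⊥ ⅋ p3))
      [⅋]  ⊢ (p3⊥ ⅋ p3)
        [Ax]  ⊢ p3, p3⊥
      [⅋]  ⊢ (p3⊥ ⅋ p3)
        [Ax]  ⊢ p3, p3⊥

Result: YES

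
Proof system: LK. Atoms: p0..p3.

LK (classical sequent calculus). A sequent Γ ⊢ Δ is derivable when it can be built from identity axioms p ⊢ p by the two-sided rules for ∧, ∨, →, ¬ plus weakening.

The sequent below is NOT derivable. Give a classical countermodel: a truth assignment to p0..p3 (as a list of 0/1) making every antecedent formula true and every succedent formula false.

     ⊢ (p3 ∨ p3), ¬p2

Truth-table refutation:
  v=0000: Γ:[] Δ:[(p3 ∨ p3)=F, ¬p2=T] refutes=False
  v=0001: Γ:[] Δ:[(p3 ∨ p3)=T, ¬p2=T] refutes=False
  v=0010: Γ:[] Δ:[(p3 ∨ p3)=F, ¬p2=F] refutes=True  ← countermodel

Result: [0, 0, 1, 0]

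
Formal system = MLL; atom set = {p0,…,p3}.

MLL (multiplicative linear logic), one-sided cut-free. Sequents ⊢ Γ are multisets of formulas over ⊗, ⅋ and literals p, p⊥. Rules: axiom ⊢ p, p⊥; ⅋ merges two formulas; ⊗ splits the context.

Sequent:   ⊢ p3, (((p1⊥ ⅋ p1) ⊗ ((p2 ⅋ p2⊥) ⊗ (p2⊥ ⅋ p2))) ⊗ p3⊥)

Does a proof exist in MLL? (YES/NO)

Derivation (root first):
[⊗]  ⊢ p3, (((p1⊥ ⅋ p1) ⊗ ((p2 ⅋ p2⊥) ⊗ (p2⊥ ⅋ p2))) ⊗ p3⊥)
  [⊗]  ⊢ ((p1⊥ ⅋ p1) ⊗ ((p2 ⅋ p2⊥) ⊗ (p2⊥ ⅋ p2)))
    [⅋]  ⊢ (p1⊥ ⅋ p1)
      [Ax]  ⊢ p1, p1⊥
    [⊗]  ⊢ ((p2 ⅋ p2⊥) ⊗ (p2⊥ ⅋ p2))
      [⅋]  ⊢ (p2 ⅋ p2⊥)
        [Ax]  ⊢ p2, p2⊥
      [⅋]  ⊢ (p2⊥ ⅋ p2)
        [Ax]  ⊢ p2, p2⊥
  [Ax]  ⊢ p3, p3⊥

Result: YES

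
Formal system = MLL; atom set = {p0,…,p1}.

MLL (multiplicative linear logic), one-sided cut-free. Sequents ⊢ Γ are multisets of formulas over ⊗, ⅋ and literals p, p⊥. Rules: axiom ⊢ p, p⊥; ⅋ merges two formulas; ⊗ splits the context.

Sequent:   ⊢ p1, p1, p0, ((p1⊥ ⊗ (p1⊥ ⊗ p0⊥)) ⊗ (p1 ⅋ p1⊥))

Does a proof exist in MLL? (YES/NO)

Proof tree:
[⊗]  ⊢ p1, p1, p0, ((p1⊥ ⊗ (p1⊥ ⊗ p0⊥)) ⊗ (p1 ⅋ p1⊥))
  [⊗]  ⊢ p1, p1, p0, (p1⊥ ⊗ (p1⊥ ⊗ p0⊥))
    [Ax]  ⊢ p1, p1⊥
    [⊗]  ⊢ p1, p0, (p1⊥ ⊗ p0⊥)
      [Ax]  ⊢ p1, p1⊥
      [Ax]  ⊢ p0, p0⊥
  [⅋]  ⊢ (p1 ⅋ p1⊥)
    [Ax]  ⊢ p1, p1⊥

Result: YES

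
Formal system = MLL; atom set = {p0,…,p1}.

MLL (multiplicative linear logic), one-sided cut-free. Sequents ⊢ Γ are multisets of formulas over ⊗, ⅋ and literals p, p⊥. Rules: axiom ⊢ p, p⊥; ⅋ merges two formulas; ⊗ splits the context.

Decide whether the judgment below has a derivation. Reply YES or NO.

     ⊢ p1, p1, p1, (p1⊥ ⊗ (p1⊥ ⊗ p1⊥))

Derivation trace:
[⊗]  ⊢ p1, p1, p1, (p1⊥ ⊗ (p1⊥ ⊗ p1⊥))
  [Ax]  ⊢ p1, p1⊥
  [⊗]  ⊢ p1, p1, (p1⊥ ⊗ p1⊥)
    [Ax]  ⊢ p1, p1⊥
    [Ax]  ⊢ p1, p1⊥

Result: YES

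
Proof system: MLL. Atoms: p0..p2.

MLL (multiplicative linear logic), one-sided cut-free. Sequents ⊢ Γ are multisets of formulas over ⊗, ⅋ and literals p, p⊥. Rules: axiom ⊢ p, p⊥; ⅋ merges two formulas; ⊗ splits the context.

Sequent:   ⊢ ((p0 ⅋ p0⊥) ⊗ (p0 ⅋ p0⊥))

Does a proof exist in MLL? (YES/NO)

Proof tree:
[⊗]  ⊢ ((p0 ⅋ p0⊥) ⊗ (p0 ⅋ p0⊥))
  [⅋]  ⊢ (p0 ⅋ p0⊥)
    [Ax]  ⊢ p0, p0⊥
  [⅋]  ⊢ (p0 ⅋ p0⊥)
    [Ax]  ⊢ p0, p0⊥

Result: YES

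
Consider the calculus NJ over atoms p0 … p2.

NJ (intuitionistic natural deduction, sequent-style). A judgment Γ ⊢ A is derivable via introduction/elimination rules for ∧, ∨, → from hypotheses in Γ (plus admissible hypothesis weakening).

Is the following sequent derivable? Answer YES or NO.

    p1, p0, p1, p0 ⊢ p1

Derivation (root first):
[Wk] p1, p0, p1, p0 ⊢ p1
  [Wk] p1, p0, p1 ⊢ p1
    [Wk] p1, p0 ⊢ p1
      [Ax] p1 ⊢ p1

Result: YES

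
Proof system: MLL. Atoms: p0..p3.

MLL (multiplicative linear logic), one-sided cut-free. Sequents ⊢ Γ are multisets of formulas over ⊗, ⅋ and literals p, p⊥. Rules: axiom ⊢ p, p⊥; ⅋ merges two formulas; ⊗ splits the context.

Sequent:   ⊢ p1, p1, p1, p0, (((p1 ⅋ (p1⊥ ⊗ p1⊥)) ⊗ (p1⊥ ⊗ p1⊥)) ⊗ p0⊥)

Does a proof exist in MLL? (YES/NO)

Derivation (root first):
[⊗]  ⊢ p1, p1, p1, p0, (((p1 ⅋ (p1⊥ ⊗ p1⊥)) ⊗ (p1⊥ ⊗ p1⊥)) ⊗ p0⊥)
  [⊗]  ⊢ p1, p1, p1, ((p1 ⅋ (p1⊥ ⊗ p1⊥)) ⊗ (p1⊥ ⊗ p1⊥))
    [⅋]  ⊢ p1, (p1 ⅋ (p1⊥ ⊗ p1⊥))
      [⊗]  ⊢ p1, p1, (p1⊥ ⊗ p1⊥)
        [Ax]  ⊢ p1, p1⊥
        [Ax]  ⊢ p1, p1⊥
    [⊗]  ⊢ p1, p1, (p1⊥ ⊗ p1⊥)
      [Ax]  ⊢ p1, p1⊥
      [Ax]  ⊢ p1, p1⊥
  [Ax]  ⊢ p0, p0⊥

Result: YES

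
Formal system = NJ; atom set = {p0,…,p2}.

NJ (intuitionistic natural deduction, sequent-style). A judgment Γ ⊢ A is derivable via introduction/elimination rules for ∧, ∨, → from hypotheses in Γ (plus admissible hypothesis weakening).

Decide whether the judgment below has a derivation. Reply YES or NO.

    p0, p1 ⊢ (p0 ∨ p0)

Proof tree:
[∨I₁] p0, p1 ⊢ (p0 ∨ p0)
  [Wk] p0, p1 ⊢ p0
    [Ax] p0 ⊢ p0

Result: YES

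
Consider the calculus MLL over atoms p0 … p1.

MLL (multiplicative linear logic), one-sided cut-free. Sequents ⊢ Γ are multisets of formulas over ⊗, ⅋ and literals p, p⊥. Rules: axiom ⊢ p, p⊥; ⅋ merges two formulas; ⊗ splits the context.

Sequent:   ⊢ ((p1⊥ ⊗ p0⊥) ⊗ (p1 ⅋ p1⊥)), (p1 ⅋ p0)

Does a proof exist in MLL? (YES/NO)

Derivation trace:
[⅋]  ⊢ ((p1⊥ ⊗ p0⊥) ⊗ (p1 ⅋ p1⊥)), (p1 ⅋ p0)
  [⊗]  ⊢ p1, p0, ((p1⊥ ⊗ p0⊥) ⊗ (p1 ⅋ p1⊥))
    [⊗]  ⊢ p1, p0, (p1⊥ ⊗ p0⊥)
      [Ax]  ⊢ p1, p1⊥
      [Ax]  ⊢ p0, p0⊥
    [⅋]  ⊢ (p1 ⅋ p1⊥)
      [Ax]  ⊢ p1, p1⊥

Result: YES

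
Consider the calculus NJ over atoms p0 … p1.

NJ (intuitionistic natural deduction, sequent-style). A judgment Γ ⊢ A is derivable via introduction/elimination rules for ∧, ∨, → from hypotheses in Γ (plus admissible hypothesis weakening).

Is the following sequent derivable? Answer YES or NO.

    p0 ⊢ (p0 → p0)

Derivation (root first):
[Wk] p0 ⊢ (p0 → p0)
  [→I]  ⊢ (p0 → p0)
    [Ax] p0 ⊢ p0

Result: YES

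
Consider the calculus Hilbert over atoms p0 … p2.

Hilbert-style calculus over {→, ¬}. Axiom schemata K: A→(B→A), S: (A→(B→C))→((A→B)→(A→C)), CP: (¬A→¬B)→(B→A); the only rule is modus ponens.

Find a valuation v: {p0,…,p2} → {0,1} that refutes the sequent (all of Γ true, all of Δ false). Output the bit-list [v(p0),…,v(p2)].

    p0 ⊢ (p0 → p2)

Truth-table refutation:
  v=000: Γ:[p0=F] Δ:[(p0 → p2)=T] refutes=False
  v=001: Γ:[p0=F] Δ:[(p0 → p2)=T] refutes=False
  v=010: Γ:[p0=F] Δ:[(p0 → p2)=T] refutes=False
  v=011: Γ:[p0=F] Δ:[(p0 → p2)=T] refutes=False
  v=100: Γ:[p0=T] Δ:[(p0 → p2)=F] refutes=True  ← countermodel

Result: [1, 0, 0]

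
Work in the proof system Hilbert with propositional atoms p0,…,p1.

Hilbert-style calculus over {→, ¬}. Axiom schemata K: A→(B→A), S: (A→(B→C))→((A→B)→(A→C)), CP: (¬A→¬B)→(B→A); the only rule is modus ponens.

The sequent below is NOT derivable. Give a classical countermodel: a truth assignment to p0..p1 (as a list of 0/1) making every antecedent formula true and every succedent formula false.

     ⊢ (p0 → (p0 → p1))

Truth-table refutation:
  v=00: Γ:[] Δ:[(p0 → (p0 → p1))=T] refutes=False
  v=01: Γ:[] Δ:[(p0 → (p0 → p1))=T] refutes=False
  v=10: Γ:[] Δ:[(p0 → (p0 → p1))=F] refutes=True  ← countermodel

Result: [1, 0]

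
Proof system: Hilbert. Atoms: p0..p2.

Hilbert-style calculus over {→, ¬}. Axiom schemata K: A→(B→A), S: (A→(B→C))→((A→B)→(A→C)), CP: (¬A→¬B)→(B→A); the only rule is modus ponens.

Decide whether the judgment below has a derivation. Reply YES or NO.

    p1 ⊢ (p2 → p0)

Enumerate valuations to refute Γ ⊢ Δ:
  v=000: Γ:[p1=F] Δ:[(p2 → p0)=T] refutes=False
  v=001: Γ:[p1=F] Δ:[(p2 → p0)=F] refutes=False
  v=010: Γ:[p1=T] Δ:[(p2 → p0)=T] refutes=False
  v=011: Γ:[p1=T] Δ:[(p2 → p0)=F] refutes=True  ← countermodel

Result: NO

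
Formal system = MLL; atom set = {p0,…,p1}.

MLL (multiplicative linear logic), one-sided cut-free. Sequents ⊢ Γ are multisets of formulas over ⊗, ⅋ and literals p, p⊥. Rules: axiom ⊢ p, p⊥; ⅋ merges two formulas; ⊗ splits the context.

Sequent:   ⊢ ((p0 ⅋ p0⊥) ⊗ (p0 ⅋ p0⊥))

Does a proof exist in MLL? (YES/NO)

Derivation (root first):
[⊗]  ⊢ ((p0 ⅋ p0⊥) ⊗ (p0 ⅋ p0⊥))
  [⅋]  ⊢ (p0 ⅋ p0⊥)
    [Ax]  ⊢ p0, p0⊥
  [⅋]  ⊢ (p0 ⅋ p0⊥)
    [Ax]  ⊢ p0, p0⊥

Result: YES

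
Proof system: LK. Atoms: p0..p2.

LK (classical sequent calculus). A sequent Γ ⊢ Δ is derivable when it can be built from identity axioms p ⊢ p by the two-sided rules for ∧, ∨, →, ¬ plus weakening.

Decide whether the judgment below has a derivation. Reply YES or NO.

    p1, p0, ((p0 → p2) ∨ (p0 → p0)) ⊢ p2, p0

Derivation (root first):
[∨L] p1, p0, ((p0 → p2) ∨ (p0 → p0)) ⊢ p2, p0
  [→L] p0, (p0 → p2) ⊢ p2
    [Ax] p0 ⊢ p0
    [Ax] p2 ⊢ p2
  [→L] p1, p0, (p0 → p0) ⊢ p0
    [WL] p0, p1 ⊢ p0
      [Ax] p0 ⊢ p0
    [Ax] p0 ⊢ p0

Result: YES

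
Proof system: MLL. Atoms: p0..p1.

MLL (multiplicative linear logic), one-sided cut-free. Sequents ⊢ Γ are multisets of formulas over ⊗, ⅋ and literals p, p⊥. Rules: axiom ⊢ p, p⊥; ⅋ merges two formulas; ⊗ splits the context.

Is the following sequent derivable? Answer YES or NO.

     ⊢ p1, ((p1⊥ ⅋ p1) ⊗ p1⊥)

Derivation (root first):
[⊗]  ⊢ p1, ((p1⊥ ⅋ p1) ⊗ p1⊥)
  [⅋]  ⊢ (p1⊥ ⅋ p1)
    [Ax]  ⊢ p1, p1⊥
  [Ax]  ⊢ p1, p1⊥

Result: YES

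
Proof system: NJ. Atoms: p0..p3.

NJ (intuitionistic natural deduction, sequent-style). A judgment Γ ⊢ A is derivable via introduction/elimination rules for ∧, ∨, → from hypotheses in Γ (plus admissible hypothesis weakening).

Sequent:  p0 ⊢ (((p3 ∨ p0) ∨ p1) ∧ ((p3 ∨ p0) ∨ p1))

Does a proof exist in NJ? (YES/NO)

Derivation trace:
[∧I] p0 ⊢ (((p3 ∨ p0) ∨ p1) ∧ ((p3 ∨ p0) ∨ p1))
  [∨I₁] p0 ⊢ ((p3 ∨ p0) ∨ p1)
    [∨I₂] p0 ⊢ (p3 ∨ p0)
      [Ax] p0 ⊢ p0
  [∨I₁] p0 ⊢ ((p3 ∨ p0) ∨ p1)
    [∨I₂] p0 ⊢ (p3 ∨ p0)
      [Ax] p0 ⊢ p0

Result: YES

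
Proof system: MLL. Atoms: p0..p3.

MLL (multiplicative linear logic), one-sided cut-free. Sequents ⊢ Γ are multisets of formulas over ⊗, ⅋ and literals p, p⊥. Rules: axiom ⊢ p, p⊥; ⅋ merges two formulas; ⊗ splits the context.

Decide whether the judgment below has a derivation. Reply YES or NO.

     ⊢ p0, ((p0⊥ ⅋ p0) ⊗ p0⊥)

Derivation trace:
[⊗]  ⊢ p0, ((p0⊥ ⅋ p0) ⊗ p0⊥)
  [⅋]  ⊢ (p0⊥ ⅋ p0)
    [Ax]  ⊢ p0, p0⊥
  [Ax]  ⊢ p0, p0⊥

Result: YES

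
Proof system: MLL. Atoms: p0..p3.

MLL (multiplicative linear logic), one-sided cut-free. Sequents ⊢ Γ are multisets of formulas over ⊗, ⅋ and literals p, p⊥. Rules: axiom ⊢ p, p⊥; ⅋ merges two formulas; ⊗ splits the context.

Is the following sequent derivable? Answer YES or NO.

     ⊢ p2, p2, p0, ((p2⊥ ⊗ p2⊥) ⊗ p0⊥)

Proof tree:
[⊗]  ⊢ p2, p2, p0, ((p2⊥ ⊗ p2⊥) ⊗ p0⊥)
  [⊗]  ⊢ p2, p2, (p2⊥ ⊗ p2⊥)
    [Ax]  ⊢ p2, p2⊥
    [Ax]  ⊢ p2, p2⊥
  [Ax]  ⊢ p0, p0⊥

Result: YES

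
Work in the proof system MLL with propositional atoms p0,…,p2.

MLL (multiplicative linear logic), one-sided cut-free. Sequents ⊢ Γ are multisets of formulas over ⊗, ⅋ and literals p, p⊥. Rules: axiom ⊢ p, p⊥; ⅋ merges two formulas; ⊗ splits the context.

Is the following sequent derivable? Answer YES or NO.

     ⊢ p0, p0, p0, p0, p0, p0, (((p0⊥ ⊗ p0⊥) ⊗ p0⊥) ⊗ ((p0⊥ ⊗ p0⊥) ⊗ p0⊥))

Proof tree:
[⊗]  ⊢ p0, p0, p0, p0, p0, p0, (((p0⊥ ⊗ p0⊥) ⊗ p0⊥) ⊗ ((p0⊥ ⊗ p0⊥) ⊗ p0⊥))
  [⊗]  ⊢ p0, p0, p0, ((p0⊥ ⊗ p0⊥) ⊗ p0⊥)
    [⊗]  ⊢ p0, p0, (p0⊥ ⊗ p0⊥)
      [Ax]  ⊢ p0, p0⊥
      [Ax]  ⊢ p0, p0⊥
    [Ax]  ⊢ p0, p0⊥
  [⊗]  ⊢ p0, p0, p0, ((p0⊥ ⊗ p0⊥) ⊗ p0⊥)
    [⊗]  ⊢ p0, p0, (p0⊥ ⊗ p0⊥)
      [Ax]  ⊢ p0, p0⊥
      [Ax]  ⊢ p0, p0⊥
    [Ax]  ⊢ p0, p0⊥

Result: YES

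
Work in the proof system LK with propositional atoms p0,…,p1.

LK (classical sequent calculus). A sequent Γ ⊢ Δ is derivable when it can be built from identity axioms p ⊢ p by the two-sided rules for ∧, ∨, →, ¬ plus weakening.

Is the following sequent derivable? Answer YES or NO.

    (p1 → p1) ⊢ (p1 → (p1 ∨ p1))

Derivation (root first):
[→R] (p1 → p1) ⊢ (p1 → (p1 ∨ p1))
  [→L] p1, (p1 → p1) ⊢ (p1 ∨ p1)
    [Ax] p1 ⊢ p1
    [∨R] p1 ⊢ (p1 ∨ p1)
      [WR] p1 ⊢ p1, p1
        [Ax] p1 ⊢ p1

Result: YES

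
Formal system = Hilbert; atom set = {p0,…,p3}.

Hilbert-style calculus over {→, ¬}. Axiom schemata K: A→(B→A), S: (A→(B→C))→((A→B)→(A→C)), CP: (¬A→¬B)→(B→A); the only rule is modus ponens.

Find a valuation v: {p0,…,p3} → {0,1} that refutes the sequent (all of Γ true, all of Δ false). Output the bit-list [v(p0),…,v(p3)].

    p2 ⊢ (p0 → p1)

Search for a countermodel by truth-table:
  v=0000: Γ:[p2=F] Δ:[(p0 → p1)=T] refutes=False
  v=0001: Γ:[p2=F] Δ:[(p0 → p1)=T] refutes=False
  v=0010: Γ:[p2=T] Δ:[(p0 → p1)=T] refutes=False
  v=0011: Γ:[p2=T] Δ:[(p0 → p1)=T] refutes=False
  v=0100: Γ:[p2=F] Δ:[(p0 → p1)=T] refutes=False
  v=0101: Γ:[p2=F] Δ:[(p0 → p1)=T] refutes=False
  v=0110: Γ:[p2=T] Δ:[(p0 → p1)=T] refutes=False
  v=0111: Γ:[p2=T] Δ:[(p0 → p1)=T] refutes=False
  v=1000: Γ:[p2=F] Δ:[(p0 → p1)=F] refutes=False
  v=1001: Γ:[p2=F] Δ:[(p0 → p1)=F] refutes=False
  v=1010: Γ:[p2=T] Δ:[(p0 → p1)=F] refutes=True  ← countermodel

Result: [1, 0, 1, 0]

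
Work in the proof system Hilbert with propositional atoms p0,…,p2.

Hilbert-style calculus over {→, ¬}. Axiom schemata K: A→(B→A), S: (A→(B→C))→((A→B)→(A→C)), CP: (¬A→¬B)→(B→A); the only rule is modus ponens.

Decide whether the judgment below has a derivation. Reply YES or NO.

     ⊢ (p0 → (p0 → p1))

Truth-table refutation:
  v=000: Γ:[] Δ:[(p0 → (p0 → p1))=T] refutes=False
  v=001: Γ:[] Δ:[(p0 → (p0 → p1))=T] refutes=False
  v=010: Γ:[] Δ:[(p0 → (p0 → p1))=T] refutes=False
  v=011: Γ:[] Δ:[(p0 → (p0 → p1))=T] refutes=False
  v=100: Γ:[] Δ:[(p0 → (p0 → p1))=F] refutes=True  ← countermodel

Result: NO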